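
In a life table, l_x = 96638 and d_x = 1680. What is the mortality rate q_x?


q_x = d_x / l_x
= 1680 / 96638
= 0.0174


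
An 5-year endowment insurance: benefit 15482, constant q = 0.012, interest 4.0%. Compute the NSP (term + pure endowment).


Term component = 808.2285
Pure endowment = 5_p_x * v^5 * benefit = 0.941423 * 0.821927 * 15482 = 11979.6765
NSP = 12787.905


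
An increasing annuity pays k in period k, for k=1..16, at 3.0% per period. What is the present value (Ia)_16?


(Ia)_n = sum_{k=1}^{n} k * v^k, v = 1/(1+i)
v = 0.970874
Sum computed term by term:
(Ia)_16 = 98.9088


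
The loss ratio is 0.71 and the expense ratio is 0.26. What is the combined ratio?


Combined ratio = loss ratio + expense ratio
= 0.71 + 0.26
= 0.97


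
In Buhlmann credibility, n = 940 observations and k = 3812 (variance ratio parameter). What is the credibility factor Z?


Z = n / (n + k)
= 940 / (940 + 3812)
= 940 / 4752
= 0.1978


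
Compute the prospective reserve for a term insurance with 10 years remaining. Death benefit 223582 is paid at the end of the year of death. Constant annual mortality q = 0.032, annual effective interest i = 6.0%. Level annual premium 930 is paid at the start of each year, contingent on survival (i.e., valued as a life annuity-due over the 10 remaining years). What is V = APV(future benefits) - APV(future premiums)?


v = 1/(1+i) = 0.943396
APV(future benefits) per unit = sum_{k=0}^{9} k_p_x * q * v^(k+1) = 0.207526
APV(future benefits) = 223582 * 0.207526 = 46399.1409
Life annuity-due factor ä_{x:10} = sum_{k=0}^{9} k_p_x * v^k = 6.874308
APV(future premiums) = 930 * 6.874308 = 6393.1065
V = 46399.1409 - 6393.1065
= 40006.0344


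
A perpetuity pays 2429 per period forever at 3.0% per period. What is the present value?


PV = PMT / i
= 2429 / 0.03
= 80966.6667


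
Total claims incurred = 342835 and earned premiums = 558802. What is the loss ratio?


Loss ratio = claims / premiums
= 342835 / 558802
= 0.6135


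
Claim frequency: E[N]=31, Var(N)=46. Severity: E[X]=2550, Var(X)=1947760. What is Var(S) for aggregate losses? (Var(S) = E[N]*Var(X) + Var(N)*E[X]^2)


Var(S) = E[N]*Var(X) + Var(N)*E[X]^2
= 31*1947760 + 46*2550^2
= 60380560 + 299115000
= 3.5950e+08


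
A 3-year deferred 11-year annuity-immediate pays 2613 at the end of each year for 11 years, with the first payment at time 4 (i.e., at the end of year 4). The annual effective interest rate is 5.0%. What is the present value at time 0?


PV at time 3 of the 11-year annuity-immediate:
a_n = 2613 * (1-(1+0.05)^(-11))/0.05 = 21704.6604
Discount back 3 years to time 0:
PV = 21704.6604 * (1+0.05)^(-3)
= 21704.6604 * 0.863838
= 18749.3017


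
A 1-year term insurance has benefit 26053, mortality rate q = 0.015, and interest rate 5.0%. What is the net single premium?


NSP = benefit * q * v
v = 1/(1+i) = 0.952381
NSP = 26053 * 0.015 * 0.952381
= 372.1857


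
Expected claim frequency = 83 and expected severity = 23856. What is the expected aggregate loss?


E[S] = E[N] * E[X]
= 83 * 23856
= 1.9800e+06


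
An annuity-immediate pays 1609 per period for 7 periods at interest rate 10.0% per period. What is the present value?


PV = PMT * (1 - (1+i)^(-n)) / i
= 1609 * (1 - (1+0.1)^(-7)) / 0.1
= 1609 * (1 - 0.513158) / 0.1
= 1609 * 4.868419
= 7833.2859


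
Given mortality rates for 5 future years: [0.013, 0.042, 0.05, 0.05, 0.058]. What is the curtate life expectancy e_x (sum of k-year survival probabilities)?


e_x = sum_{k=1}^{n} k_p_x
k_p_x values:
  1_p_x = 0.987
  2_p_x = 0.945546
  3_p_x = 0.898269
  4_p_x = 0.853355
  5_p_x = 0.803861
e_x = 4.488


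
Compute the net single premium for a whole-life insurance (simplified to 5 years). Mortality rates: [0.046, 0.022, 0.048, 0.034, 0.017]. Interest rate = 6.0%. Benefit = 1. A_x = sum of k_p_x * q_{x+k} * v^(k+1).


v = 0.943396
Year 0: k_p_x=1.0, q=0.046, term=0.043396
Year 1: k_p_x=0.954, q=0.022, term=0.018679
Year 2: k_p_x=0.933012, q=0.048, term=0.037602
Year 3: k_p_x=0.888227, q=0.034, term=0.023921
Year 4: k_p_x=0.858028, q=0.017, term=0.0109
A_x = 0.1345


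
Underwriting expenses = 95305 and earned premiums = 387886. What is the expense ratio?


Expense ratio = expenses / premiums
= 95305 / 387886
= 0.2457


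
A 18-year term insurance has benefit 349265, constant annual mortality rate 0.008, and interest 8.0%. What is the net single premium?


NSP = benefit * sum_{k=0}^{n-1} k_p_x * q * v^(k+1)
With constant q=0.008, v=0.925926
Sum = 0.071222
NSP = 349265 * 0.071222
= 24875.2209


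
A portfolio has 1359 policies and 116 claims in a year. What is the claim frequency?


frequency = claims / policies
= 116 / 1359
= 0.0854


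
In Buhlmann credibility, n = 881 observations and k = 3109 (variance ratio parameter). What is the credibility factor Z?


Z = n / (n + k)
= 881 / (881 + 3109)
= 881 / 3990
= 0.2208


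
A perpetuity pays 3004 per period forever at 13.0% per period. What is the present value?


PV = PMT / i
= 3004 / 0.13
= 23107.6923


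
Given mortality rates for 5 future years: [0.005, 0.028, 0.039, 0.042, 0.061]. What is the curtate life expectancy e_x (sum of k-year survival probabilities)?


e_x = sum_{k=1}^{n} k_p_x
k_p_x values:
  1_p_x = 0.995
  2_p_x = 0.96714
  3_p_x = 0.929422
  4_p_x = 0.890386
  5_p_x = 0.836072
e_x = 4.618


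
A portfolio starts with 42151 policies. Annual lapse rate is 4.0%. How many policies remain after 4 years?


remaining = initial * (1 - lapse)^years
= 42151 * (1 - 0.04)^4
= 42151 * 0.849347
= 35800.8069


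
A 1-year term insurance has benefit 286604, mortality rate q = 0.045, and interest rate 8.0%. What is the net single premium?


NSP = benefit * q * v
v = 1/(1+i) = 0.925926
NSP = 286604 * 0.045 * 0.925926
= 11941.8333


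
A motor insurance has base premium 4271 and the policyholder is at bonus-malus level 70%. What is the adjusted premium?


adjusted = base * BM_level / 100
= 4271 * 70 / 100
= 4271 * 0.7
= 2989.7


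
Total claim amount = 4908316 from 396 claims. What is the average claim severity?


severity = total / number
= 4908316 / 396
= 12394.7374


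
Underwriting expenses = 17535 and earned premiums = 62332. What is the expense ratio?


Expense ratio = expenses / premiums
= 17535 / 62332
= 0.2813


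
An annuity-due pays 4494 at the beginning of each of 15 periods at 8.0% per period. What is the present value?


PV_due = PMT * (1-(1+i)^(-n))/i * (1+i)
PV_immediate = 38466.2972
PV_due = 38466.2972 * 1.08
= 41543.601


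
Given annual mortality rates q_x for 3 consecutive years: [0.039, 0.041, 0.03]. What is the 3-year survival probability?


p_k = 1 - q_k for each year
Survival = product of (1 - q_k)
= 0.961 * 0.959 * 0.97
= 0.894


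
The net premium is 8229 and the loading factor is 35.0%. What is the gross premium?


Gross = net * (1 + loading)
= 8229 * (1 + 0.35)
= 8229 * 1.35
= 11109.15


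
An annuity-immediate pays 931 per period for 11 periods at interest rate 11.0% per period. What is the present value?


PV = PMT * (1 - (1+i)^(-n)) / i
= 931 * (1 - (1+0.11)^(-11)) / 0.11
= 931 * (1 - 0.317283) / 0.11
= 931 * 6.206515
= 5778.2658


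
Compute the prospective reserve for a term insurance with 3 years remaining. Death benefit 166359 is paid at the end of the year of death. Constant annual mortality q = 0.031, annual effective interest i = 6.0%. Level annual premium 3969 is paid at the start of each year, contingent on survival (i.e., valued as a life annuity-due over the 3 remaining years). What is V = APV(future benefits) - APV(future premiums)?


v = 1/(1+i) = 0.943396
APV(future benefits) per unit = sum_{k=0}^{2} k_p_x * q * v^(k+1) = 0.080419
APV(future benefits) = 166359 * 0.080419 = 13378.4824
Life annuity-due factor ä_{x:3} = sum_{k=0}^{2} k_p_x * v^k = 2.749823
APV(future premiums) = 3969 * 2.749823 = 10914.0471
V = 13378.4824 - 10914.0471
= 2464.4354


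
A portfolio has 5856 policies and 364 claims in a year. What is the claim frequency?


frequency = claims / policies
= 364 / 5856
= 0.0622


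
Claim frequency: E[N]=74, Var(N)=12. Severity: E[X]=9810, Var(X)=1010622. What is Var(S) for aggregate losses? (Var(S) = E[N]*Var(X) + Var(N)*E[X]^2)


Var(S) = E[N]*Var(X) + Var(N)*E[X]^2
= 74*1010622 + 12*9810^2
= 74786028 + 1154833200
= 1.2296e+09


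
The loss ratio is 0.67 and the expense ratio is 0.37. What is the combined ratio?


Combined ratio = loss ratio + expense ratio
= 0.67 + 0.37
= 1.04


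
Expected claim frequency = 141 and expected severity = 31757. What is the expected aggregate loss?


E[S] = E[N] * E[X]
= 141 * 31757
= 4.4777e+06


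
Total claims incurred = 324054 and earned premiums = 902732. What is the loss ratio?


Loss ratio = claims / premiums
= 324054 / 902732
= 0.359


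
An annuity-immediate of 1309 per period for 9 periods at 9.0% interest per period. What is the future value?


FV = PMT * ((1+i)^n - 1) / i
= 1309 * ((1.09)^9 - 1) / 0.09
= 1309 * (2.171893 - 1) / 0.09
= 17044.5367


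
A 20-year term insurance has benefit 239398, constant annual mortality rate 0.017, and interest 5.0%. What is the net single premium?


NSP = benefit * sum_{k=0}^{n-1} k_p_x * q * v^(k+1)
With constant q=0.017, v=0.952381
Sum = 0.185864
NSP = 239398 * 0.185864
= 44495.558


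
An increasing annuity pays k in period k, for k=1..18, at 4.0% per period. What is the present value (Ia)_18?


(Ia)_n = sum_{k=1}^{n} k * v^k, v = 1/(1+i)
v = 0.961538
Sum computed term by term:
(Ia)_18 = 107.0091


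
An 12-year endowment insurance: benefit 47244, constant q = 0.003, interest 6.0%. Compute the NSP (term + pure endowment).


Term component = 1171.2671
Pure endowment = 12_p_x * v^12 * benefit = 0.964588 * 0.496969 * 47244 = 22647.391
NSP = 23818.6581


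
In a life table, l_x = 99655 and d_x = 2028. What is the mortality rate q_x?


q_x = d_x / l_x
= 2028 / 99655
= 0.0204


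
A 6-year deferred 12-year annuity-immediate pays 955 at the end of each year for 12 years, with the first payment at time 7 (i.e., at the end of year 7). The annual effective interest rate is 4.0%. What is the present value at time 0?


PV at time 6 of the 12-year annuity-immediate:
a_n = 955 * (1-(1+0.04)^(-12))/0.04 = 8962.7454
Discount back 6 years to time 0:
PV = 8962.7454 * (1+0.04)^(-6)
= 8962.7454 * 0.790315
= 7083.3879


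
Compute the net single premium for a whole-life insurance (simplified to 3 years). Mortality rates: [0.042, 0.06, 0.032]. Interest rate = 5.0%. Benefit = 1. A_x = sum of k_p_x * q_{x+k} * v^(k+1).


v = 0.952381
Year 0: k_p_x=1.0, q=0.042, term=0.04
Year 1: k_p_x=0.958, q=0.06, term=0.052136
Year 2: k_p_x=0.90052, q=0.032, term=0.024893
A_x = 0.117


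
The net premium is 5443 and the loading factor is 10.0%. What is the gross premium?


Gross = net * (1 + loading)
= 5443 * (1 + 0.1)
= 5443 * 1.1
= 5987.3


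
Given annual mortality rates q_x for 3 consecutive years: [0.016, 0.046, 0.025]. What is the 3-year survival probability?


p_k = 1 - q_k for each year
Survival = product of (1 - q_k)
= 0.984 * 0.954 * 0.975
= 0.9153


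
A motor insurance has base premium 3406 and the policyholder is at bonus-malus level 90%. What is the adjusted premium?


adjusted = base * BM_level / 100
= 3406 * 90 / 100
= 3406 * 0.9
= 3065.4


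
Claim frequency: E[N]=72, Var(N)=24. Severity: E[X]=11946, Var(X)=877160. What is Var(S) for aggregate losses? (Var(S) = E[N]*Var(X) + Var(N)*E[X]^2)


Var(S) = E[N]*Var(X) + Var(N)*E[X]^2
= 72*877160 + 24*11946^2
= 63155520 + 3424965984
= 3.4881e+09


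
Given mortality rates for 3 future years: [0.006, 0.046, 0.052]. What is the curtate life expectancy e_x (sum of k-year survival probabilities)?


e_x = sum_{k=1}^{n} k_p_x
k_p_x values:
  1_p_x = 0.994
  2_p_x = 0.948276
  3_p_x = 0.898966
e_x = 2.8412


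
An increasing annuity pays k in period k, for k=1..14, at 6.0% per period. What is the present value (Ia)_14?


(Ia)_n = sum_{k=1}^{n} k * v^k, v = 1/(1+i)
v = 0.943396
Sum computed term by term:
(Ia)_14 = 61.0078


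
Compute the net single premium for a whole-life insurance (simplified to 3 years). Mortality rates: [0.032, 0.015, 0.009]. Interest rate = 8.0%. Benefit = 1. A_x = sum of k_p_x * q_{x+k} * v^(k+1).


v = 0.925926
Year 0: k_p_x=1.0, q=0.032, term=0.02963
Year 1: k_p_x=0.968, q=0.015, term=0.012449
Year 2: k_p_x=0.95348, q=0.009, term=0.006812
A_x = 0.0489


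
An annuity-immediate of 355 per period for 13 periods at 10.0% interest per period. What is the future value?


FV = PMT * ((1+i)^n - 1) / i
= 355 * ((1.1)^13 - 1) / 0.1
= 355 * (3.452271 - 1) / 0.1
= 8705.5628


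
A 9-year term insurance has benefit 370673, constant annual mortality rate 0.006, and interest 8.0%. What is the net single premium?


NSP = benefit * sum_{k=0}^{n-1} k_p_x * q * v^(k+1)
With constant q=0.006, v=0.925926
Sum = 0.036706
NSP = 370673 * 0.036706
= 13606.0736


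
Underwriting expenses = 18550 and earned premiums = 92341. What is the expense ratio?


Expense ratio = expenses / premiums
= 18550 / 92341
= 0.2009


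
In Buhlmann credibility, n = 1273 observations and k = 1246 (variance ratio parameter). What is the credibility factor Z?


Z = n / (n + k)
= 1273 / (1273 + 1246)
= 1273 / 2519
= 0.5054


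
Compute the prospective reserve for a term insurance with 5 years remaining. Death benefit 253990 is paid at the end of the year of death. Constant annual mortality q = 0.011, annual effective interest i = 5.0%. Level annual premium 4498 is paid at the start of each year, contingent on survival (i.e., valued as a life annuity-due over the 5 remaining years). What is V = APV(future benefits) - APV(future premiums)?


v = 1/(1+i) = 0.952381
APV(future benefits) per unit = sum_{k=0}^{4} k_p_x * q * v^(k+1) = 0.046638
APV(future benefits) = 253990 * 0.046638 = 11845.6391
Life annuity-due factor ä_{x:5} = sum_{k=0}^{4} k_p_x * v^k = 4.451829
APV(future premiums) = 4498 * 4.451829 = 20024.3278
V = 11845.6391 - 20024.3278
= -8178.6886


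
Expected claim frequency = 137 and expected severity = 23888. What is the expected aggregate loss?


E[S] = E[N] * E[X]
= 137 * 23888
= 3.2727e+06


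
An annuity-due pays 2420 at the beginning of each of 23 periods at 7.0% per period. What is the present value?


PV_due = PMT * (1-(1+i)^(-n))/i * (1+i)
PV_immediate = 27278.6935
PV_due = 27278.6935 * 1.07
= 29188.202


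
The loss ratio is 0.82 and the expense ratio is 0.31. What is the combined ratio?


Combined ratio = loss ratio + expense ratio
= 0.82 + 0.31
= 1.13


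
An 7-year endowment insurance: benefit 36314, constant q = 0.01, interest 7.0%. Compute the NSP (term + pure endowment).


Term component = 1904.472
Pure endowment = 7_p_x * v^7 * benefit = 0.932065 * 0.62275 * 36314 = 21078.2236
NSP = 22982.6957


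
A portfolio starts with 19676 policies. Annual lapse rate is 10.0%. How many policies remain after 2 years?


remaining = initial * (1 - lapse)^years
= 19676 * (1 - 0.1)^2
= 19676 * 0.81
= 15937.56


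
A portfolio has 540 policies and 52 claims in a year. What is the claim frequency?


frequency = claims / policies
= 52 / 540
= 0.0963


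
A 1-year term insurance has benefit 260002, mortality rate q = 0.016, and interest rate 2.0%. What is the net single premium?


NSP = benefit * q * v
v = 1/(1+i) = 0.980392
NSP = 260002 * 0.016 * 0.980392
= 4078.4627


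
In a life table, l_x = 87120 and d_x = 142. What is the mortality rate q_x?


q_x = d_x / l_x
= 142 / 87120
= 0.0016


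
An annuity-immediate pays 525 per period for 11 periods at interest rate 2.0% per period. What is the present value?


PV = PMT * (1 - (1+i)^(-n)) / i
= 525 * (1 - (1+0.02)^(-11)) / 0.02
= 525 * (1 - 0.804263) / 0.02
= 525 * 9.786848
= 5138.0952


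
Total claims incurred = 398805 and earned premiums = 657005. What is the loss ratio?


Loss ratio = claims / premiums
= 398805 / 657005
= 0.607


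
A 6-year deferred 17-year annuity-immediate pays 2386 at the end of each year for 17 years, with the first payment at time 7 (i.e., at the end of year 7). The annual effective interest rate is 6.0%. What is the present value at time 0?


PV at time 6 of the 17-year annuity-immediate:
a_n = 2386 * (1-(1+0.06)^(-17))/0.06 = 24998.7416
Discount back 6 years to time 0:
PV = 24998.7416 * (1+0.06)^(-6)
= 24998.7416 * 0.704961
= 17623.1264


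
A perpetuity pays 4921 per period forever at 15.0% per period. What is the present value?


PV = PMT / i
= 4921 / 0.15
= 32806.6667


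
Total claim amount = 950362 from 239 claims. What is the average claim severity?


severity = total / number
= 950362 / 239
= 3976.41


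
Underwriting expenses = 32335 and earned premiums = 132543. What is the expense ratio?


Expense ratio = expenses / premiums
= 32335 / 132543
= 0.244


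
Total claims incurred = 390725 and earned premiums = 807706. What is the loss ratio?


Loss ratio = claims / premiums
= 390725 / 807706
= 0.4837


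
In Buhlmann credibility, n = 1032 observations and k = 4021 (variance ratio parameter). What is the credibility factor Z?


Z = n / (n + k)
= 1032 / (1032 + 4021)
= 1032 / 5053
= 0.2042


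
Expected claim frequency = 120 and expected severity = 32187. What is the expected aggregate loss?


E[S] = E[N] * E[X]
= 120 * 32187
= 3.8624e+06


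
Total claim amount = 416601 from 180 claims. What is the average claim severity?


severity = total / number
= 416601 / 180
= 2314.45


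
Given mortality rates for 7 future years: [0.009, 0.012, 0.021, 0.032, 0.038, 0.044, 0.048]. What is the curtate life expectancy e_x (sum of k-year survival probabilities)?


e_x = sum_{k=1}^{n} k_p_x
k_p_x values:
  1_p_x = 0.991
  2_p_x = 0.979108
  3_p_x = 0.958547
  4_p_x = 0.927873
  5_p_x = 0.892614
  6_p_x = 0.853339
  7_p_x = 0.812379
e_x = 6.4149


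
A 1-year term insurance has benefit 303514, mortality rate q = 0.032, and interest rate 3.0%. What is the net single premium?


NSP = benefit * q * v
v = 1/(1+i) = 0.970874
NSP = 303514 * 0.032 * 0.970874
= 9429.5612


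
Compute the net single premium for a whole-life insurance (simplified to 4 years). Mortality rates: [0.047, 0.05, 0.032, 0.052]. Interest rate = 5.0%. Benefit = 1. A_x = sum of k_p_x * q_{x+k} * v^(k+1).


v = 0.952381
Year 0: k_p_x=1.0, q=0.047, term=0.044762
Year 1: k_p_x=0.953, q=0.05, term=0.04322
Year 2: k_p_x=0.90535, q=0.032, term=0.025026
Year 3: k_p_x=0.876379, q=0.052, term=0.037492
A_x = 0.1505


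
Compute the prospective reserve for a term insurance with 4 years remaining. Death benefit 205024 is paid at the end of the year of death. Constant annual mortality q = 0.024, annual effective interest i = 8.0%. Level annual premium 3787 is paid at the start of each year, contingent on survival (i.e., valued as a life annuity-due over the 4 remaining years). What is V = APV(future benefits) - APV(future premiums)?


v = 1/(1+i) = 0.925926
APV(future benefits) per unit = sum_{k=0}^{3} k_p_x * q * v^(k+1) = 0.076854
APV(future benefits) = 205024 * 0.076854 = 15756.8743
Life annuity-due factor ä_{x:4} = sum_{k=0}^{3} k_p_x * v^k = 3.458421
APV(future premiums) = 3787 * 3.458421 = 13097.041
V = 15756.8743 - 13097.041
= 2659.8333


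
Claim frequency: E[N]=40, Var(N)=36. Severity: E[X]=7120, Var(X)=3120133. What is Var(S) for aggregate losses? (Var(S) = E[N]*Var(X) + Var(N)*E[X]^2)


Var(S) = E[N]*Var(X) + Var(N)*E[X]^2
= 40*3120133 + 36*7120^2
= 124805320 + 1824998400
= 1.9498e+09


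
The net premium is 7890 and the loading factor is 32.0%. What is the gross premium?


Gross = net * (1 + loading)
= 7890 * (1 + 0.32)
= 7890 * 1.32
= 10414.8


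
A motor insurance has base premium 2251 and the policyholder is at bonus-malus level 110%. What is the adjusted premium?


adjusted = base * BM_level / 100
= 2251 * 110 / 100
= 2251 * 1.1
= 2476.1


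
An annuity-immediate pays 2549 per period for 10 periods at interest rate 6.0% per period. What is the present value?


PV = PMT * (1 - (1+i)^(-n)) / i
= 2549 * (1 - (1+0.06)^(-10)) / 0.06
= 2549 * (1 - 0.558395) / 0.06
= 2549 * 7.360087
= 18760.8619


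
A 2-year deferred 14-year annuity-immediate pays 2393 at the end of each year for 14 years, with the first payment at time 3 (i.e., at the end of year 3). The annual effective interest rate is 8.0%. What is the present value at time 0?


PV at time 2 of the 14-year annuity-immediate:
a_n = 2393 * (1-(1+0.08)^(-14))/0.08 = 19728.4591
Discount back 2 years to time 0:
PV = 19728.4591 * (1+0.08)^(-2)
= 19728.4591 * 0.857339
= 16913.9739


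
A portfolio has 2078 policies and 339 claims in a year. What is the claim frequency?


frequency = claims / policies
= 339 / 2078
= 0.1631


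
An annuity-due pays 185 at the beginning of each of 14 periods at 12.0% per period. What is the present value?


PV_due = PMT * (1-(1+i)^(-n))/i * (1+i)
PV_immediate = 1226.2111
PV_due = 1226.2111 * 1.12
= 1373.3565


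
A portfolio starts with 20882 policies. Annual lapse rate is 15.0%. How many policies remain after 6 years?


remaining = initial * (1 - lapse)^years
= 20882 * (1 - 0.15)^6
= 20882 * 0.37715
= 7875.6362


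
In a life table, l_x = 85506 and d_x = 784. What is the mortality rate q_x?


q_x = d_x / l_x
= 784 / 85506
= 0.0092


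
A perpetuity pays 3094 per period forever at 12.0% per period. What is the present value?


PV = PMT / i
= 3094 / 0.12
= 25783.3333


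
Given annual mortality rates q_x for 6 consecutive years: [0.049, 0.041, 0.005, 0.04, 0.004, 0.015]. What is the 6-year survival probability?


p_k = 1 - q_k for each year
Survival = product of (1 - q_k)
= 0.951 * 0.959 * 0.995 * 0.96 * 0.996 * 0.985
= 0.8547


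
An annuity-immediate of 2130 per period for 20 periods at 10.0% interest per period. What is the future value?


FV = PMT * ((1+i)^n - 1) / i
= 2130 * ((1.1)^20 - 1) / 0.1
= 2130 * (6.7275 - 1) / 0.1
= 121995.7489


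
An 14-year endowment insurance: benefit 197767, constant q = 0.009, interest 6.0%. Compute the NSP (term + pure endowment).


Term component = 15742.6815
Pure endowment = 14_p_x * v^14 * benefit = 0.881112 * 0.442301 * 197767 = 77073.1084
NSP = 92815.7899


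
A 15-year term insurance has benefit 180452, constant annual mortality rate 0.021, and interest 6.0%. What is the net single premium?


NSP = benefit * sum_{k=0}^{n-1} k_p_x * q * v^(k+1)
With constant q=0.021, v=0.943396
Sum = 0.180575
NSP = 180452 * 0.180575
= 32585.1587


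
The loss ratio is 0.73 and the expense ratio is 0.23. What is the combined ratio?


Combined ratio = loss ratio + expense ratio
= 0.73 + 0.23
= 0.96


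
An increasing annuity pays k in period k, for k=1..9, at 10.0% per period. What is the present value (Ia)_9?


(Ia)_n = sum_{k=1}^{n} k * v^k, v = 1/(1+i)
v = 0.909091
Sum computed term by term:
(Ia)_9 = 25.1805


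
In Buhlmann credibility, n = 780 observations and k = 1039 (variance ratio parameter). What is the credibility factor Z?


Z = n / (n + k)
= 780 / (780 + 1039)
= 780 / 1819
= 0.4288


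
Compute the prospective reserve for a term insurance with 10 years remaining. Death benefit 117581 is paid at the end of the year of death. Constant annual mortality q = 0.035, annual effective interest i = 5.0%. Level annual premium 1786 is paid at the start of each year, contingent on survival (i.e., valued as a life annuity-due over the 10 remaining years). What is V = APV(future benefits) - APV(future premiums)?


v = 1/(1+i) = 0.952381
APV(future benefits) per unit = sum_{k=0}^{9} k_p_x * q * v^(k+1) = 0.234742
APV(future benefits) = 117581 * 0.234742 = 27601.1854
Life annuity-due factor ä_{x:10} = sum_{k=0}^{9} k_p_x * v^k = 7.042256
APV(future premiums) = 1786 * 7.042256 = 12577.4701
V = 27601.1854 - 12577.4701
= 15023.7153


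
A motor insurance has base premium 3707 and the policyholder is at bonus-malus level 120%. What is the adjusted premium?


adjusted = base * BM_level / 100
= 3707 * 120 / 100
= 3707 * 1.2
= 4448.4


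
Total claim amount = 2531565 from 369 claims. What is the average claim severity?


severity = total / number
= 2531565 / 369
= 6860.6098


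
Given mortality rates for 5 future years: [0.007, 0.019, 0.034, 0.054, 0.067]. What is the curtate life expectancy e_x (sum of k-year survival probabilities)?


e_x = sum_{k=1}^{n} k_p_x
k_p_x values:
  1_p_x = 0.993
  2_p_x = 0.974133
  3_p_x = 0.941012
  4_p_x = 0.890198
  5_p_x = 0.830555
e_x = 4.6289


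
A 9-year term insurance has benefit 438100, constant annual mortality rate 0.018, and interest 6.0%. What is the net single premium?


NSP = benefit * sum_{k=0}^{n-1} k_p_x * q * v^(k+1)
With constant q=0.018, v=0.943396
Sum = 0.114777
NSP = 438100 * 0.114777
= 50283.85


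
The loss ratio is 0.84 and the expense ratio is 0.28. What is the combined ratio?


Combined ratio = loss ratio + expense ratio
= 0.84 + 0.28
= 1.12


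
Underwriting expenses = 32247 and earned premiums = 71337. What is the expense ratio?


Expense ratio = expenses / premiums
= 32247 / 71337
= 0.452


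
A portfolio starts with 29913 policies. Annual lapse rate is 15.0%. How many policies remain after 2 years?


remaining = initial * (1 - lapse)^years
= 29913 * (1 - 0.15)^2
= 29913 * 0.7225
= 21612.1425


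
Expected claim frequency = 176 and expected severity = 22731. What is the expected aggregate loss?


E[S] = E[N] * E[X]
= 176 * 22731
= 4.0007e+06


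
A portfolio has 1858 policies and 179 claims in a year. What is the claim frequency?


frequency = claims / policies
= 179 / 1858
= 0.0963


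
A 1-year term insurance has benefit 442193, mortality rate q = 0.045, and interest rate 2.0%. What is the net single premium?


NSP = benefit * q * v
v = 1/(1+i) = 0.980392
NSP = 442193 * 0.045 * 0.980392
= 19508.5147


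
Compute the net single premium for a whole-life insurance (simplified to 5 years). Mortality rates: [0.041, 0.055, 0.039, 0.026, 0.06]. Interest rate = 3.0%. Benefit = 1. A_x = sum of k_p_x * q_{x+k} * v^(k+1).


v = 0.970874
Year 0: k_p_x=1.0, q=0.041, term=0.039806
Year 1: k_p_x=0.959, q=0.055, term=0.049717
Year 2: k_p_x=0.906255, q=0.039, term=0.032345
Year 3: k_p_x=0.870911, q=0.026, term=0.020119
Year 4: k_p_x=0.848267, q=0.06, term=0.043903
A_x = 0.1859


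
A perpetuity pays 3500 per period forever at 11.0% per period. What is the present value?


PV = PMT / i
= 3500 / 0.11
= 31818.1818


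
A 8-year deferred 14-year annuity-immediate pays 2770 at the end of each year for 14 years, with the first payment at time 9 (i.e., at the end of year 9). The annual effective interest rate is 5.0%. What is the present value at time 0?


PV at time 8 of the 14-year annuity-immediate:
a_n = 2770 * (1-(1+0.05)^(-14))/0.05 = 27419.2354
Discount back 8 years to time 0:
PV = 27419.2354 * (1+0.05)^(-8)
= 27419.2354 * 0.676839
= 18558.4178


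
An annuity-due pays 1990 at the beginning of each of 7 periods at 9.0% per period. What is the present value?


PV_due = PMT * (1-(1+i)^(-n))/i * (1+i)
PV_immediate = 10015.5761
PV_due = 10015.5761 * 1.09
= 10916.978


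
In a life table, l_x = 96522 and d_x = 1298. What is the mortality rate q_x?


q_x = d_x / l_x
= 1298 / 96522
= 0.0134


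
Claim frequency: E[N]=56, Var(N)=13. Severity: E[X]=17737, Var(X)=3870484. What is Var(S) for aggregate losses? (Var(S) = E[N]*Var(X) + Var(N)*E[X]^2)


Var(S) = E[N]*Var(X) + Var(N)*E[X]^2
= 56*3870484 + 13*17737^2
= 216747104 + 4089815197
= 4.3066e+09


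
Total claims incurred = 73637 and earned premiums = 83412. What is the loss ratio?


Loss ratio = claims / premiums
= 73637 / 83412
= 0.8828


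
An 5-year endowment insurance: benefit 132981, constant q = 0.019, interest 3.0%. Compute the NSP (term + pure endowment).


Term component = 11152.4628
Pure endowment = 5_p_x * v^5 * benefit = 0.908542 * 0.862609 * 132981 = 104219.3854
NSP = 115371.8482


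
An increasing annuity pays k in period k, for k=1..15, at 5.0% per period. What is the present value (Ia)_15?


(Ia)_n = sum_{k=1}^{n} k * v^k, v = 1/(1+i)
v = 0.952381
Sum computed term by term:
(Ia)_15 = 73.6677


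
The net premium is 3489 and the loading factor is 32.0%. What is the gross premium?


Gross = net * (1 + loading)
= 3489 * (1 + 0.32)
= 3489 * 1.32
= 4605.48


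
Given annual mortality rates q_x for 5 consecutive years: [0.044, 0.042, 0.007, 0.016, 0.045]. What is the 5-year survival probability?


p_k = 1 - q_k for each year
Survival = product of (1 - q_k)
= 0.956 * 0.958 * 0.993 * 0.984 * 0.955
= 0.8546


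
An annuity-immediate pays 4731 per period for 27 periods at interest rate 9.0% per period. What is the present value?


PV = PMT * (1 - (1+i)^(-n)) / i
= 4731 * (1 - (1+0.09)^(-27)) / 0.09
= 4731 * (1 - 0.097608) / 0.09
= 4731 * 10.02658
= 47435.7496


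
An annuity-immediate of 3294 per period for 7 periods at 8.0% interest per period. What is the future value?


FV = PMT * ((1+i)^n - 1) / i
= 3294 * ((1.08)^7 - 1) / 0.08
= 3294 * (1.713824 - 1) / 0.08
= 29391.7143


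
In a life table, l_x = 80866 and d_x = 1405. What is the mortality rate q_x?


q_x = d_x / l_x
= 1405 / 80866
= 0.0174


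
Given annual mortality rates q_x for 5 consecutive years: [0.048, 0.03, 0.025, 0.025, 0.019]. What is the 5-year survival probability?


p_k = 1 - q_k for each year
Survival = product of (1 - q_k)
= 0.952 * 0.97 * 0.975 * 0.975 * 0.981
= 0.8612


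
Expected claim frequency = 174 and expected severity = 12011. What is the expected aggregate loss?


E[S] = E[N] * E[X]
= 174 * 12011
= 2.0899e+06


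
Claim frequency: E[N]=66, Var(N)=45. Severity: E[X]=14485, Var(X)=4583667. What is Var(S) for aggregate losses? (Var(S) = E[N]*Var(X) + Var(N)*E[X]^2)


Var(S) = E[N]*Var(X) + Var(N)*E[X]^2
= 66*4583667 + 45*14485^2
= 302522022 + 9441685125
= 9.7442e+09


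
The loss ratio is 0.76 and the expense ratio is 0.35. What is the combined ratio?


Combined ratio = loss ratio + expense ratio
= 0.76 + 0.35
= 1.11


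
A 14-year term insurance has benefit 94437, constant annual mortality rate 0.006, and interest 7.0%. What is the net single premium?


NSP = benefit * sum_{k=0}^{n-1} k_p_x * q * v^(k+1)
With constant q=0.006, v=0.934579
Sum = 0.050804
NSP = 94437 * 0.050804
= 4797.7891


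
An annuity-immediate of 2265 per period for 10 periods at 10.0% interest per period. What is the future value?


FV = PMT * ((1+i)^n - 1) / i
= 2265 * ((1.1)^10 - 1) / 0.1
= 2265 * (2.593742 - 1) / 0.1
= 36098.2667


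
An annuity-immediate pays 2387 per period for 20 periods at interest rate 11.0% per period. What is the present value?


PV = PMT * (1 - (1+i)^(-n)) / i
= 2387 * (1 - (1+0.11)^(-20)) / 0.11
= 2387 * (1 - 0.124034) / 0.11
= 2387 * 7.963328
= 19008.4642


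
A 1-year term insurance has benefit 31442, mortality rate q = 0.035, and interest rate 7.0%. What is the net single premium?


NSP = benefit * q * v
v = 1/(1+i) = 0.934579
NSP = 31442 * 0.035 * 0.934579
= 1028.4766


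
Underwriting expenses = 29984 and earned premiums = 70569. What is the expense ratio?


Expense ratio = expenses / premiums
= 29984 / 70569
= 0.4249


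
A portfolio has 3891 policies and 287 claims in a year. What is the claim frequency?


frequency = claims / policies
= 287 / 3891
= 0.0738


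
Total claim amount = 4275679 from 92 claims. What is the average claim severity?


severity = total / number
= 4275679 / 92
= 46474.7717


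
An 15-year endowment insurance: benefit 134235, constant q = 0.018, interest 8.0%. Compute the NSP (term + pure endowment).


Term component = 18736.6829
Pure endowment = 15_p_x * v^15 * benefit = 0.761504 * 0.315242 * 134235 = 32224.1709
NSP = 50960.8538


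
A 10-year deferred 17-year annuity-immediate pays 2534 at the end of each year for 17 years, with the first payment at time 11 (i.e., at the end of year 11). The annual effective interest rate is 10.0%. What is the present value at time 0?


PV at time 10 of the 17-year annuity-immediate:
a_n = 2534 * (1-(1+0.1)^(-17))/0.1 = 20326.6161
Discount back 10 years to time 0:
PV = 20326.6161 * (1+0.1)^(-10)
= 20326.6161 * 0.385543
= 7836.7904


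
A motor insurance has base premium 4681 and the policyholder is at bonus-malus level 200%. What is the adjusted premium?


adjusted = base * BM_level / 100
= 4681 * 200 / 100
= 4681 * 2.0
= 9362.0


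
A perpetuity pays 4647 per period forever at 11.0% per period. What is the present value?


PV = PMT / i
= 4647 / 0.11
= 42245.4545


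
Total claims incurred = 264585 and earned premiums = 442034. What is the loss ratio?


Loss ratio = claims / premiums
= 264585 / 442034
= 0.5986


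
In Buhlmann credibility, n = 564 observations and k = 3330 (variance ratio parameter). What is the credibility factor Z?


Z = n / (n + k)
= 564 / (564 + 3330)
= 564 / 3894
= 0.1448


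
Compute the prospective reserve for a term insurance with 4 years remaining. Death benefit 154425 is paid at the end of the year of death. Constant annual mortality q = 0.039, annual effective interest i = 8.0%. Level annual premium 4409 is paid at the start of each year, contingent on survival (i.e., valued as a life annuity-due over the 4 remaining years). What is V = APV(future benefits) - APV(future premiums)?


v = 1/(1+i) = 0.925926
APV(future benefits) per unit = sum_{k=0}^{3} k_p_x * q * v^(k+1) = 0.122276
APV(future benefits) = 154425 * 0.122276 = 18882.5251
Life annuity-due factor ä_{x:4} = sum_{k=0}^{3} k_p_x * v^k = 3.386114
APV(future premiums) = 4409 * 3.386114 = 14929.3778
V = 18882.5251 - 14929.3778
= 3953.1473


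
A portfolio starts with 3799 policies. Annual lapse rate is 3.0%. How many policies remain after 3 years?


remaining = initial * (1 - lapse)^years
= 3799 * (1 - 0.03)^3
= 3799 * 0.912673
= 3467.2447


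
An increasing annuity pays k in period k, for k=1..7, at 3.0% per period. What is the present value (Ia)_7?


(Ia)_n = sum_{k=1}^{n} k * v^k, v = 1/(1+i)
v = 0.970874
Sum computed term by term:
(Ia)_7 = 24.185


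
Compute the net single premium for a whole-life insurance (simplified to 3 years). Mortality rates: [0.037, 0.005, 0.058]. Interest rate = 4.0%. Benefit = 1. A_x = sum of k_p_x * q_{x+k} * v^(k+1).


v = 0.961538
Year 0: k_p_x=1.0, q=0.037, term=0.035577
Year 1: k_p_x=0.963, q=0.005, term=0.004452
Year 2: k_p_x=0.958185, q=0.058, term=0.049406
A_x = 0.0894


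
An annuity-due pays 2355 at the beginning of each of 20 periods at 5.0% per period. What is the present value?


PV_due = PMT * (1-(1+i)^(-n))/i * (1+i)
PV_immediate = 29348.5054
PV_due = 29348.5054 * 1.05
= 30815.9306


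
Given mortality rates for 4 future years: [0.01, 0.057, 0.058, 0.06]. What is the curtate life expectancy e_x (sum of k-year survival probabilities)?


e_x = sum_{k=1}^{n} k_p_x
k_p_x values:
  1_p_x = 0.99
  2_p_x = 0.93357
  3_p_x = 0.879423
  4_p_x = 0.826658
e_x = 3.6297


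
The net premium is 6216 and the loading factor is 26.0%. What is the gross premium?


Gross = net * (1 + loading)
= 6216 * (1 + 0.26)
= 6216 * 1.26
= 7832.16


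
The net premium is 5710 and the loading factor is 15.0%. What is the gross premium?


Gross = net * (1 + loading)
= 5710 * (1 + 0.15)
= 5710 * 1.15
= 6566.5


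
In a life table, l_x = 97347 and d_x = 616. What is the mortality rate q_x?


q_x = d_x / l_x
= 616 / 97347
= 0.0063


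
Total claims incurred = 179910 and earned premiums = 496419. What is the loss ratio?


Loss ratio = claims / premiums
= 179910 / 496419
= 0.3624


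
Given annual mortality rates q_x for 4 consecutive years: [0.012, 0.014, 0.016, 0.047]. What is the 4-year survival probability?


p_k = 1 - q_k for each year
Survival = product of (1 - q_k)
= 0.988 * 0.986 * 0.984 * 0.953
= 0.9135


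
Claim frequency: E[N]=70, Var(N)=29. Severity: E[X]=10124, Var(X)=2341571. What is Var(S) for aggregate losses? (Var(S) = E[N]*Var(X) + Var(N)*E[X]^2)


Var(S) = E[N]*Var(X) + Var(N)*E[X]^2
= 70*2341571 + 29*10124^2
= 163909970 + 2972365904
= 3.1363e+09


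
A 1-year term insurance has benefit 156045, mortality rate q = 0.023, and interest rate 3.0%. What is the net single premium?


NSP = benefit * q * v
v = 1/(1+i) = 0.970874
NSP = 156045 * 0.023 * 0.970874
= 3484.5


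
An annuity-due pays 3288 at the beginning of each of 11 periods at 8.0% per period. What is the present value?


PV_due = PMT * (1-(1+i)^(-n))/i * (1+i)
PV_immediate = 23472.9145
PV_due = 23472.9145 * 1.08
= 25350.7476


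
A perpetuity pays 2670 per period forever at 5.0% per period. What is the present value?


PV = PMT / i
= 2670 / 0.05
= 53400.0


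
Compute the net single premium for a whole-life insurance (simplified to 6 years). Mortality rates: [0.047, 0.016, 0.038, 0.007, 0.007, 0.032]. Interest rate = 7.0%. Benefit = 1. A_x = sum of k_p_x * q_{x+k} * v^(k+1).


v = 0.934579
Year 0: k_p_x=1.0, q=0.047, term=0.043925
Year 1: k_p_x=0.953, q=0.016, term=0.013318
Year 2: k_p_x=0.937752, q=0.038, term=0.029088
Year 3: k_p_x=0.902117, q=0.007, term=0.004818
Year 4: k_p_x=0.895803, q=0.007, term=0.004471
Year 5: k_p_x=0.889532, q=0.032, term=0.018967
A_x = 0.1146


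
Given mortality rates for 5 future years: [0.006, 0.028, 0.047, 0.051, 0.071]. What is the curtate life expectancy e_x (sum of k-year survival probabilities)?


e_x = sum_{k=1}^{n} k_p_x
k_p_x values:
  1_p_x = 0.994
  2_p_x = 0.966168
  3_p_x = 0.920758
  4_p_x = 0.873799
  5_p_x = 0.81176
e_x = 4.5665


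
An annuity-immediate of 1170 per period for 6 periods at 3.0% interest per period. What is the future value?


FV = PMT * ((1+i)^n - 1) / i
= 1170 * ((1.03)^6 - 1) / 0.03
= 1170 * (1.194052 - 1) / 0.03
= 7568.0396


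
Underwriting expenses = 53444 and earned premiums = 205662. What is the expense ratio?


Expense ratio = expenses / premiums
= 53444 / 205662
= 0.2599


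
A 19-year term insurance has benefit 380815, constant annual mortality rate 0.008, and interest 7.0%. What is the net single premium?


NSP = benefit * sum_{k=0}^{n-1} k_p_x * q * v^(k+1)
With constant q=0.008, v=0.934579
Sum = 0.078218
NSP = 380815 * 0.078218
= 29786.6745


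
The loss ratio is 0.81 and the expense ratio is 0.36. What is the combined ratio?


Combined ratio = loss ratio + expense ratio
= 0.81 + 0.36
= 1.17


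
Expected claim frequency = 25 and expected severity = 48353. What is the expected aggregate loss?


E[S] = E[N] * E[X]
= 25 * 48353
= 1.2088e+06


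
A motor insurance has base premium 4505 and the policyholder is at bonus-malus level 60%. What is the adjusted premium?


adjusted = base * BM_level / 100
= 4505 * 60 / 100
= 4505 * 0.6
= 2703.0


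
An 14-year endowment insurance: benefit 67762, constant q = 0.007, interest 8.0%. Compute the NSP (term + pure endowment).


Term component = 3769.7434
Pure endowment = 14_p_x * v^14 * benefit = 0.906337 * 0.340461 * 67762 = 20909.4745
NSP = 24679.2179


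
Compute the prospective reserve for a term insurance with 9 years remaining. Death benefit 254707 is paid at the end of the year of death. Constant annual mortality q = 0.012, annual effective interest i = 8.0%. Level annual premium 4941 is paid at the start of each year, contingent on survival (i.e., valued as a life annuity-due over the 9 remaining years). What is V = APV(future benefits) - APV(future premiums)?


v = 1/(1+i) = 0.925926
APV(future benefits) per unit = sum_{k=0}^{8} k_p_x * q * v^(k+1) = 0.071903
APV(future benefits) = 254707 * 0.071903 = 18314.1847
Life annuity-due factor ä_{x:9} = sum_{k=0}^{8} k_p_x * v^k = 6.471266
APV(future premiums) = 4941 * 6.471266 = 31974.5229
V = 18314.1847 - 31974.5229
= -13660.3382
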